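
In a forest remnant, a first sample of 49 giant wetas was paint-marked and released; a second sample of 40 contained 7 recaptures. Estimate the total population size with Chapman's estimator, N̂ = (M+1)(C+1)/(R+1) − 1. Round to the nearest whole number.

N̂ = (49+1)(40+1)/(7+1) − 1 = 50·41/8 − 1
= 2050/8 − 1 ≈ 256.2 − 1 ≈ 255.2 → 255

N ≈ 255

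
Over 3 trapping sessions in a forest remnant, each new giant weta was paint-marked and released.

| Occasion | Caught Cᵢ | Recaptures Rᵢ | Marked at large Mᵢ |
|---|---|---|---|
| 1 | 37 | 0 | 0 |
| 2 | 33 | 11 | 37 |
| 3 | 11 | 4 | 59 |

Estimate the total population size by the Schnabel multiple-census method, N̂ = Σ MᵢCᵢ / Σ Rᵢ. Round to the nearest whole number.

Σ MᵢCᵢ = 0·37 + 37·33 + 59·11 = 0 + 1221 + 649 = 1870
Σ Rᵢ = 0 + 11 + 4 = 15
N̂ = 1870 / 15 ≈ 124.7 → 125

N ≈ 125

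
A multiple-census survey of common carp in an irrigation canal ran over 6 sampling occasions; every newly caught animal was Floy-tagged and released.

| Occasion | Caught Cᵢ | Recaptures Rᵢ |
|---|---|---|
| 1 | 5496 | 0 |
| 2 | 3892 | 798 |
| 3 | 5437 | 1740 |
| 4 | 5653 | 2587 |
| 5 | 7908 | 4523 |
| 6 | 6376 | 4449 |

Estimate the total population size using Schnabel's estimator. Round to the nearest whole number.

N ≈ 26,845

Marked at large before each occasion: Mᵢ = Σⱼ<ᵢ (Cⱼ − Rⱼ) → M1=0, M2=5496, M3=8590, M4=12287, M5=15353, M6=18738
Σ MᵢCᵢ = 0·5496 + 5496·3892 + 8590·5437 + 12287·5653 + 15353·7908 + 18738·6376 = 0 + 21390432 + 46703830 + 69458411 + 121411524 + 119473488 = 378437685
Σ Rᵢ = 0 + 798 + 1740 + 2587 + 4523 + 4449 = 14097
N̂ = 378437685 / 14097 ≈ 26845.3 → 26845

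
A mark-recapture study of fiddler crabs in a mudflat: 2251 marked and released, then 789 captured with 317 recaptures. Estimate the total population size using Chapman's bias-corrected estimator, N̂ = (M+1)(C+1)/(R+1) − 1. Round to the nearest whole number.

N ≈ 5594

N̂ = (2251+1)(789+1)/(317+1) − 1 = 2252·790/318 − 1
= 1779080/318 − 1 ≈ 5594.6 − 1 ≈ 5593.6 → 5594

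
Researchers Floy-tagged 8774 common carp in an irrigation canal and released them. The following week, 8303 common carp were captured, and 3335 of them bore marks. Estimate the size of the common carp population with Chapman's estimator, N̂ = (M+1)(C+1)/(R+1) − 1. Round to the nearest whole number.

N̂ = (8774+1)(8303+1)/(3335+1) − 1 = 8775·8304/3336 − 1
= 72867600/3336 − 1 ≈ 21842.8 − 1 ≈ 21841.8 → 21842

N ≈ 21,842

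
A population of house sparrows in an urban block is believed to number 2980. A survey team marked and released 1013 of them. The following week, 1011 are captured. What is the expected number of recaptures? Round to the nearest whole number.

expected recaptures ≈ 344

The marked fraction of the population is 1013/2980, so in a sample of 1011 expect C·(M/N) marked.
E[R] = 1013 × 1011 / 2980 = 1024143 / 2980 ≈ 343.7 → 344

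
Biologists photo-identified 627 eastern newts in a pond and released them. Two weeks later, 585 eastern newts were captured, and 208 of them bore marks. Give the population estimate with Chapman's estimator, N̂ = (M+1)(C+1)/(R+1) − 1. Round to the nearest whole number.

N̂ = (627+1)(585+1)/(208+1) − 1 = 628·586/209 − 1
= 368008/209 − 1 ≈ 1760.8 − 1 ≈ 1759.8 → 1760

N ≈ 1760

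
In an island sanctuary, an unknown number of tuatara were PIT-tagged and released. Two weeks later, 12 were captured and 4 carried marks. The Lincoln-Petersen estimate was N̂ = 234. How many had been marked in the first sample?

M = 78

From N = M·C/R: M = N·R / C = 234·4 / 12 = 936 / 12 = 78.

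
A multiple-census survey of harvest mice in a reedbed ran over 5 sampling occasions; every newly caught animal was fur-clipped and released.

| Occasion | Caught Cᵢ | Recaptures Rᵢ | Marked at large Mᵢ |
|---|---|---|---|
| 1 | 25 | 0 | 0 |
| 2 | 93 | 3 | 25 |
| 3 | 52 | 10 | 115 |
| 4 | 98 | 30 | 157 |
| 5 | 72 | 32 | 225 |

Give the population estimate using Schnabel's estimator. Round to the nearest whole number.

Σ MᵢCᵢ = 0·25 + 25·93 + 115·52 + 157·98 + 225·72 = 0 + 2325 + 5980 + 15386 + 16200 = 39891
Σ Rᵢ = 0 + 3 + 10 + 30 + 32 = 75
N̂ = 39891 / 75 ≈ 531.9 → 532

N ≈ 532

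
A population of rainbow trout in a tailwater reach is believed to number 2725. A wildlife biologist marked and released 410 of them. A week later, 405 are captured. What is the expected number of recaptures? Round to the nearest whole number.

Expected recaptures E[R] = M·C / N.
E[R] = 410 × 405 / 2725 = 166050 / 2725 ≈ 60.9 → 61

expected recaptures ≈ 61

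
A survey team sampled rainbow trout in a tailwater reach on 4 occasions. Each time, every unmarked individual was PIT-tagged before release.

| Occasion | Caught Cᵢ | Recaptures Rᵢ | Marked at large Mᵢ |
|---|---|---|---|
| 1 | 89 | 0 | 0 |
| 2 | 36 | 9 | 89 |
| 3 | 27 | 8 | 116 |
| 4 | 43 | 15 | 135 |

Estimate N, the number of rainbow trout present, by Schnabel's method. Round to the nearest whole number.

Σ MᵢCᵢ = 0·89 + 89·36 + 116·27 + 135·43 = 0 + 3204 + 3132 + 5805 = 12141
Σ Rᵢ = 0 + 9 + 8 + 15 = 32
N̂ = 12141 / 32 ≈ 379.4 → 379

N ≈ 379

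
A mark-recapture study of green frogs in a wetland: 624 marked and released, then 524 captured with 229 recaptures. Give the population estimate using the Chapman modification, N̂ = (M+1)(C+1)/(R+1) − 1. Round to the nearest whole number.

N ≈ 1426

N̂ = (624+1)(524+1)/(229+1) − 1 = 625·525/230 − 1
= 328125/230 − 1 ≈ 1426.6 − 1 ≈ 1425.6 → 1426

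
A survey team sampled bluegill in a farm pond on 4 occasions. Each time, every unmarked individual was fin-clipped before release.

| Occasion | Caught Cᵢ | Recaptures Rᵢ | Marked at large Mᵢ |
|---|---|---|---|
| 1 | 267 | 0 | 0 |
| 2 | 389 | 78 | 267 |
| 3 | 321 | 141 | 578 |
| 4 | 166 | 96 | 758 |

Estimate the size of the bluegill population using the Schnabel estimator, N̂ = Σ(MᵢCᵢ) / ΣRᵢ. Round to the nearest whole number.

Σ MᵢCᵢ = 0·267 + 267·389 + 578·321 + 758·166 = 0 + 103863 + 185538 + 125828 = 415229
Σ Rᵢ = 0 + 78 + 141 + 96 = 315
N̂ = 415229 / 315 ≈ 1318.2 → 1318

N ≈ 1318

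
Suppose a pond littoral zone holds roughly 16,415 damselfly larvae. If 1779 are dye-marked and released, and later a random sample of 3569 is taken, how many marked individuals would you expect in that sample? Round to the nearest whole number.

Expected recaptures E[R] = M·C / N.
E[R] = 1779 × 3569 / 16415 = 6349251 / 16415 ≈ 386.8 → 387

expected recaptures ≈ 387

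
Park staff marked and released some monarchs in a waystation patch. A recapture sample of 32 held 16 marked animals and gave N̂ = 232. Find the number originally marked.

M = 116

From N = M·C/R: M = N·R / C = 232·16 / 32 = 3712 / 32 = 116.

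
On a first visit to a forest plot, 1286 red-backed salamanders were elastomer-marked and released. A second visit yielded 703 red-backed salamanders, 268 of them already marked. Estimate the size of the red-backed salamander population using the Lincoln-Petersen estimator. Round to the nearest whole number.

The marked fraction in the recapture sample should equal the marked fraction in the population: 268/703 = 1286/N.
N = (1286 × 703) / 268 = 904058 / 268 ≈ 3373.4 → 3373

N ≈ 3373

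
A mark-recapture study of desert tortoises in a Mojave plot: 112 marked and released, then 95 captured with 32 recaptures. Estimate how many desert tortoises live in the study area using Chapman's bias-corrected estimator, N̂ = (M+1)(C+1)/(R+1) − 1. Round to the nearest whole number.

N̂ = (112+1)(95+1)/(32+1) − 1 = 113·96/33 − 1
= 10848/33 − 1 ≈ 328.7 − 1 ≈ 327.7 → 328

N ≈ 328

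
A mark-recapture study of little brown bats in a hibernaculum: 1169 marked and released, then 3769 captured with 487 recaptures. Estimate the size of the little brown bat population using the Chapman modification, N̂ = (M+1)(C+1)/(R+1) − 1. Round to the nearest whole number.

N̂ = (1169+1)(3769+1)/(487+1) − 1 = 1170·3770/488 − 1
= 4410900/488 − 1 ≈ 9038.7 − 1 ≈ 9037.7 → 9038

N ≈ 9038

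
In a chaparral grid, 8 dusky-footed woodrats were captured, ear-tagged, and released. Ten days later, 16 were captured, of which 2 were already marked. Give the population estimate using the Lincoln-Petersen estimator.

N = 64

The marked fraction in the recapture sample should equal the marked fraction in the population: 2/16 = 8/N.
N = (8 × 16) / 2 = 128 / 2 = 64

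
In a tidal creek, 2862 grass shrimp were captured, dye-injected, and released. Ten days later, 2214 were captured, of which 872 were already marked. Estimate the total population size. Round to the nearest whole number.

N ≈ 7267

If marked individuals mix randomly, R/C ≈ M/N, giving N ≈ M·C/R.
N = (2862 × 2214) / 872 = 6336468 / 872 ≈ 7266.6 → 7267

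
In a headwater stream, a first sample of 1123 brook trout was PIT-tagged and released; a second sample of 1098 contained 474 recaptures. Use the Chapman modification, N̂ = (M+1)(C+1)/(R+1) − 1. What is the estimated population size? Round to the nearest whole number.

N ≈ 2600

N̂ = (1123+1)(1098+1)/(474+1) − 1 = 1124·1099/475 − 1
= 1235276/475 − 1 ≈ 2600.6 − 1 ≈ 2599.6 → 2600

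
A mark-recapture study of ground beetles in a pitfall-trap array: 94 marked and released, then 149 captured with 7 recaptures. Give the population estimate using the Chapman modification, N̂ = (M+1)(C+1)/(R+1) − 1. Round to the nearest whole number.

N̂ = (94+1)(149+1)/(7+1) − 1 = 95·150/8 − 1
= 14250/8 − 1 ≈ 1781.2 − 1 ≈ 1780.2 → 1780

N ≈ 1780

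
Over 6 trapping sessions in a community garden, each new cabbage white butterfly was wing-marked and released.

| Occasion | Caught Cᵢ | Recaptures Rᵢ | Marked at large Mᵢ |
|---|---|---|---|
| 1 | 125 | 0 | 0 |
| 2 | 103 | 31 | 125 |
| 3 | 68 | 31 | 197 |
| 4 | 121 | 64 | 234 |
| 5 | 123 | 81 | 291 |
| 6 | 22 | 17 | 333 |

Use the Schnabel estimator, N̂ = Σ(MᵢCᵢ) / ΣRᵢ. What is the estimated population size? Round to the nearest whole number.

Σ MᵢCᵢ = 0·125 + 125·103 + 197·68 + 234·121 + 291·123 + 333·22 = 0 + 12875 + 13396 + 28314 + 35793 + 7326 = 97704
Σ Rᵢ = 0 + 31 + 31 + 64 + 81 + 17 = 224
N̂ = 97704 / 224 ≈ 436.2 → 436

N ≈ 436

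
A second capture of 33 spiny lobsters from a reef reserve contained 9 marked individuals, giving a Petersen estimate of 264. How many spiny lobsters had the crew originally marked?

From N = M·C/R: M = N·R / C = 264·9 / 33 = 2376 / 33 = 72.

M = 72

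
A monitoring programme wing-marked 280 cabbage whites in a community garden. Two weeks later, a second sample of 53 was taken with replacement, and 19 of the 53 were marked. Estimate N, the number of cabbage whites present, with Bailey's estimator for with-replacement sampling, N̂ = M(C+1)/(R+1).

N̂ = 280·(53+1)/(19+1) = 280·54/20 = 15120/20 = 756

N = 756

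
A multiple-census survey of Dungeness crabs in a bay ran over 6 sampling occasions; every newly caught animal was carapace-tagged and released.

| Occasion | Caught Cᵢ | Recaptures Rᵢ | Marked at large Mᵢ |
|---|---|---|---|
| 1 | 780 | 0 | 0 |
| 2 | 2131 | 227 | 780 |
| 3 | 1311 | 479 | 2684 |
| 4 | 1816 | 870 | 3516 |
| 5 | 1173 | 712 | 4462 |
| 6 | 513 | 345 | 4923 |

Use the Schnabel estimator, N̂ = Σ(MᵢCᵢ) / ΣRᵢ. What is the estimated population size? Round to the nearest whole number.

N ≈ 7340

Σ MᵢCᵢ = 0·780 + 780·2131 + 2684·1311 + 3516·1816 + 4462·1173 + 4923·513 = 0 + 1662180 + 3518724 + 6385056 + 5233926 + 2525499 = 19325385
Σ Rᵢ = 0 + 227 + 479 + 870 + 712 + 345 = 2633
N̂ = 19325385 / 2633 ≈ 7339.7 → 7340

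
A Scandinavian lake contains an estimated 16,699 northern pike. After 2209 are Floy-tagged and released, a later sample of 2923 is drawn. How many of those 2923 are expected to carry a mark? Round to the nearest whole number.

expected recaptures ≈ 387

Expected recaptures E[R] = M·C / N.
E[R] = 2209 × 2923 / 16699 = 6456907 / 16699 ≈ 386.7 → 387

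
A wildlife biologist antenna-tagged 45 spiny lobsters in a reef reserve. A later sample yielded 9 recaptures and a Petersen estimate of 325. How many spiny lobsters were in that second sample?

From N = M·C/R: C = N·R / M = 325·9 / 45 = 2925 / 45 = 65.

C = 65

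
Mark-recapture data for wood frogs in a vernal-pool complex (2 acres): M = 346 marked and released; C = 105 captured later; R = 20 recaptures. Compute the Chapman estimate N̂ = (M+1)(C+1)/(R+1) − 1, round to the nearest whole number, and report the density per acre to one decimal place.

N̂ = 347·106/21 − 1 = 36782/21 − 1 ≈ 1750.5 → 1751
Density = N̂ / area = 1751 / 2 ≈ 875.50 → 875.5 per acre

density ≈ 875.5 wood frogs per acre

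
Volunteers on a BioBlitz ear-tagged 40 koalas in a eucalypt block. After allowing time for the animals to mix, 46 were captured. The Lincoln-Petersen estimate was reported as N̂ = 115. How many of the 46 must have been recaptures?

From N = M·C/R: R = M·C / N = 40·46 / 115 = 1840 / 115 = 16.

R = 16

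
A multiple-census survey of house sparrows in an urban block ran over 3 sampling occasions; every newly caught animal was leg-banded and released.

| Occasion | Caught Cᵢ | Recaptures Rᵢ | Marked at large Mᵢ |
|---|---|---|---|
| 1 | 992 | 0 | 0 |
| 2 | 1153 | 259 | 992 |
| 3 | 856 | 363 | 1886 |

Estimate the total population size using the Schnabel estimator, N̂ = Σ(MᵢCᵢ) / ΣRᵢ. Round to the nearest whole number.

Σ MᵢCᵢ = 0·992 + 992·1153 + 1886·856 = 0 + 1143776 + 1614416 = 2758192
Σ Rᵢ = 0 + 259 + 363 = 622
N̂ = 2758192 / 622 ≈ 4434.4 → 4434

N ≈ 4434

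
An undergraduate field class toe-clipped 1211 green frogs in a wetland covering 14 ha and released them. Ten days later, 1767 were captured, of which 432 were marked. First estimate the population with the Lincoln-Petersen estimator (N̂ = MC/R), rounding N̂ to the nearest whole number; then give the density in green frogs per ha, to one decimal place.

N̂ = 1211·1767/432 = 2139837/432 ≈ 4953.3 → 4953
Density = N̂ / area = 4953 / 14 ≈ 353.79 → 353.8 per ha

density ≈ 353.8 green frogs per ha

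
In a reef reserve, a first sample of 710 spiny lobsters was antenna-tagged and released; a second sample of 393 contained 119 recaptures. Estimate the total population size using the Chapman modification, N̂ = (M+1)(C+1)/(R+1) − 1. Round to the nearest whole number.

N ≈ 2333

N̂ = (710+1)(393+1)/(119+1) − 1 = 711·394/120 − 1
= 280134/120 − 1 ≈ 2334.4 − 1 ≈ 2333.4 → 2333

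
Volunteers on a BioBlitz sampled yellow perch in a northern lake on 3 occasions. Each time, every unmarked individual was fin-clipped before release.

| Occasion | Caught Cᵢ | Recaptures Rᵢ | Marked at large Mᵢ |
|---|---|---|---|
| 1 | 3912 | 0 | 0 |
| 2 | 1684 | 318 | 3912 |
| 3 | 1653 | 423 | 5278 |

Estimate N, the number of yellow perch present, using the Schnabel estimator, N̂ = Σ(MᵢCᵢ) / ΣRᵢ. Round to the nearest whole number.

N ≈ 20,664

Σ MᵢCᵢ = 0·3912 + 3912·1684 + 5278·1653 = 0 + 6587808 + 8724534 = 15312342
Σ Rᵢ = 0 + 318 + 423 = 741
N̂ = 15312342 / 741 ≈ 20664.4 → 20664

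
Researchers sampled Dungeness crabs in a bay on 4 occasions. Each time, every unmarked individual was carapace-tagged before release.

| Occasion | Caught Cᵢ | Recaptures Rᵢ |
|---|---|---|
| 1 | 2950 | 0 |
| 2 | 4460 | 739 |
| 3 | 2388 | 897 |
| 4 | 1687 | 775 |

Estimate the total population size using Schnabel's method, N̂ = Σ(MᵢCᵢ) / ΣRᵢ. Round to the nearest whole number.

Marked at large before each occasion: Mᵢ = Σⱼ<ᵢ (Cⱼ − Rⱼ) → M1=0, M2=2950, M3=6671, M4=8162
Σ MᵢCᵢ = 0·2950 + 2950·4460 + 6671·2388 + 8162·1687 = 0 + 13157000 + 15930348 + 13769294 = 42856642
Σ Rᵢ = 0 + 739 + 897 + 775 = 2411
N̂ = 42856642 / 2411 ≈ 17775.46 → 17775

N ≈ 17,775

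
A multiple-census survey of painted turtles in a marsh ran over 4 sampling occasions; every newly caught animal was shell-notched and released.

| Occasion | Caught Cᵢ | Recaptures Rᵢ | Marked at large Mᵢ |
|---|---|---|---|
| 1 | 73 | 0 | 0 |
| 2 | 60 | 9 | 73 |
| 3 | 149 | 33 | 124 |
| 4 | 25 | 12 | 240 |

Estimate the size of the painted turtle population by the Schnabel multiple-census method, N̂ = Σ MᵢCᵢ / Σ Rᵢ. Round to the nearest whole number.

Σ MᵢCᵢ = 0·73 + 73·60 + 124·149 + 240·25 = 0 + 4380 + 18476 + 6000 = 28856
Σ Rᵢ = 0 + 9 + 33 + 12 = 54
N̂ = 28856 / 54 ≈ 534.4 → 534

N ≈ 534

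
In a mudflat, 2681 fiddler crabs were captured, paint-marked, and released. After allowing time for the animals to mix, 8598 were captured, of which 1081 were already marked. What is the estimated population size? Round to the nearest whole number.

N = (2681 × 8598) / 1081 = 23051238 / 1081 ≈ 21324.0 → 21324

N ≈ 21,324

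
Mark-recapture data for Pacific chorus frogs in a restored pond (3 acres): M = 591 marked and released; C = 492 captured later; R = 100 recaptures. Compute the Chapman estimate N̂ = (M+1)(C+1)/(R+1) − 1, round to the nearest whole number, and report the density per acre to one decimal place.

density ≈ 963.0 Pacific chorus frogs per acre

N̂ = 592·493/101 − 1 = 291856/101 − 1 ≈ 2888.7 → 2889
Density = N̂ / area = 2889 / 3 = 963.0 per acre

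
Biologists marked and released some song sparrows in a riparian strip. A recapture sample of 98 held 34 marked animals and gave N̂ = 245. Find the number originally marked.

M = 85

From N = M·C/R: M = N·R / C = 245·34 / 98 = 8330 / 98 = 85.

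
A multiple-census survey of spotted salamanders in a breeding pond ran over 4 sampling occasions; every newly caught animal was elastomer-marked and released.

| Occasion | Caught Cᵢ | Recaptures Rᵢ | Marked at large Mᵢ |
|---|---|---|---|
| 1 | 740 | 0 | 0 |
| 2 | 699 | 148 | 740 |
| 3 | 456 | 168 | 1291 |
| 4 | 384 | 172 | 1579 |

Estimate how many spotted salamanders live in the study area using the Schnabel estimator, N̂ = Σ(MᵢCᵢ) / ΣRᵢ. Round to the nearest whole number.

Σ MᵢCᵢ = 0·740 + 740·699 + 1291·456 + 1579·384 = 0 + 517260 + 588696 + 606336 = 1712292
Σ Rᵢ = 0 + 148 + 168 + 172 = 488
N̂ = 1712292 / 488 ≈ 3508.8 → 3509

N ≈ 3509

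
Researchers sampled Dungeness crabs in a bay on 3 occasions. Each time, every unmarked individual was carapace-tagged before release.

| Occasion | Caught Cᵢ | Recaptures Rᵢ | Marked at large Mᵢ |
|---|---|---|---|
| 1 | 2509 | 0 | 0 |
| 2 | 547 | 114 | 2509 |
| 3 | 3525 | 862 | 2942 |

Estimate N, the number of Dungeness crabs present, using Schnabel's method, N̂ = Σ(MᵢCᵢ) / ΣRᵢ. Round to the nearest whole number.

Σ MᵢCᵢ = 0·2509 + 2509·547 + 2942·3525 = 0 + 1372423 + 10370550 = 11742973
Σ Rᵢ = 0 + 114 + 862 = 976
N̂ = 11742973 / 976 ≈ 12031.7 → 12032

N ≈ 12,032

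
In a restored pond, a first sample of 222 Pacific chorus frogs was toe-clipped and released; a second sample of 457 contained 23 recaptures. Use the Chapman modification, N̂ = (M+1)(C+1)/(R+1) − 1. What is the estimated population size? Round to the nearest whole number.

N ≈ 4255

N̂ = (222+1)(457+1)/(23+1) − 1 = 223·458/24 − 1
= 102134/24 − 1 ≈ 4255.6 − 1 ≈ 4254.6 → 4255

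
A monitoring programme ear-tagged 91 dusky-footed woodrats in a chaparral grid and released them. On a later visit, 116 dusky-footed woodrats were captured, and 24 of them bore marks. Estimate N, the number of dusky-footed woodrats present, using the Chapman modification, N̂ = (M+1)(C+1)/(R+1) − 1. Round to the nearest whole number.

N̂ = (91+1)(116+1)/(24+1) − 1 = 92·117/25 − 1
= 10764/25 − 1 ≈ 430.6 − 1 ≈ 429.6 → 430

N ≈ 430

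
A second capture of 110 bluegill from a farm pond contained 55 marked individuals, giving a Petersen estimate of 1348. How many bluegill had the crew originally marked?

M = 674

From N = M·C/R: M = N·R / C = 1348·55 / 110 = 74140 / 110 = 674.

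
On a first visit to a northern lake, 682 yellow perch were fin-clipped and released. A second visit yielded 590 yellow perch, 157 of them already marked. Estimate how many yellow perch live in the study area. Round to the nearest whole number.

Lincoln-Petersen assumes M/N = R/C, so N = M·C / R.
N = (682 × 590) / 157 = 402380 / 157 ≈ 2562.9 → 2563

N ≈ 2563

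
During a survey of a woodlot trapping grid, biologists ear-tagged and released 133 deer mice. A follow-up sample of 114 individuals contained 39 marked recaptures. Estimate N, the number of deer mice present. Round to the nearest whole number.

N ≈ 389

N = (133 × 114) / 39 = 15162 / 39 ≈ 388.8 → 389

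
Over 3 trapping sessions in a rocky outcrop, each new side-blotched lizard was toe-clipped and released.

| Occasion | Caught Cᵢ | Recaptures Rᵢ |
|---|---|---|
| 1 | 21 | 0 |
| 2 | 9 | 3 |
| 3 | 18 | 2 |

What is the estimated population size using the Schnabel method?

Marked at large before each occasion: Mᵢ = Σⱼ<ᵢ (Cⱼ − Rⱼ) → M1=0, M2=21, M3=27
Σ MᵢCᵢ = 0·21 + 21·9 + 27·18 = 0 + 189 + 486 = 675
Σ Rᵢ = 0 + 3 + 2 = 5
N̂ = 675 / 5 = 135

N = 135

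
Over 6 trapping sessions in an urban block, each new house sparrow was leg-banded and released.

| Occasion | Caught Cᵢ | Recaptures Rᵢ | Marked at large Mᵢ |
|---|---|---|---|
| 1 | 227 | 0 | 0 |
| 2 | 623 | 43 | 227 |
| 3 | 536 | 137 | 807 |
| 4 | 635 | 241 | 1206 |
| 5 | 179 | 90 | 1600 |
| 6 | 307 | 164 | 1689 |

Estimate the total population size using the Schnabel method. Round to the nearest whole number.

N ≈ 3177

Σ MᵢCᵢ = 0·227 + 227·623 + 807·536 + 1206·635 + 1600·179 + 1689·307 = 0 + 141421 + 432552 + 765810 + 286400 + 518523 = 2144706
Σ Rᵢ = 0 + 43 + 137 + 241 + 90 + 164 = 675
N̂ = 2144706 / 675 ≈ 3177.3 → 3177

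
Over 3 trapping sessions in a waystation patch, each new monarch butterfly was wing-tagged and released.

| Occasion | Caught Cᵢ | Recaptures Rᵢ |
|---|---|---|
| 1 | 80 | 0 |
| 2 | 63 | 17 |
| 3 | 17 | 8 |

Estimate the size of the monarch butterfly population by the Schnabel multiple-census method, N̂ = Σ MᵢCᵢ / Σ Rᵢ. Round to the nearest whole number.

N ≈ 287

Marked at large before each occasion: Mᵢ = Σⱼ<ᵢ (Cⱼ − Rⱼ) → M1=0, M2=80, M3=126
Σ MᵢCᵢ = 0·80 + 80·63 + 126·17 = 0 + 5040 + 2142 = 7182
Σ Rᵢ = 0 + 17 + 8 = 25
N̂ = 7182 / 25 ≈ 287.3 → 287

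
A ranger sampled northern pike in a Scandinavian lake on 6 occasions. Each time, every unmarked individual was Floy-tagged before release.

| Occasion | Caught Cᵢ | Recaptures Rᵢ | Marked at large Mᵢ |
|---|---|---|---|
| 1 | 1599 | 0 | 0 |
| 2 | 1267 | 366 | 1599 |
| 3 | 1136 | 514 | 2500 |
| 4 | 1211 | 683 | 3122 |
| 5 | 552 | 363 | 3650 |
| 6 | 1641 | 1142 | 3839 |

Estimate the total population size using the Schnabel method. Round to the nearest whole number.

N ≈ 5528

Σ MᵢCᵢ = 0·1599 + 1599·1267 + 2500·1136 + 3122·1211 + 3650·552 + 3839·1641 = 0 + 2025933 + 2840000 + 3780742 + 2014800 + 6299799 = 16961274
Σ Rᵢ = 0 + 366 + 514 + 683 + 363 + 1142 = 3068
N̂ = 16961274 / 3068 ≈ 5528.4 → 5528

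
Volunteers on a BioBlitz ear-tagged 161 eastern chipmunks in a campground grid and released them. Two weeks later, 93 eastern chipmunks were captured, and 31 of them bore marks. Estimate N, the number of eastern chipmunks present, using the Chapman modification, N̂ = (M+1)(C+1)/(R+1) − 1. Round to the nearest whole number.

N ≈ 475

N̂ = (161+1)(93+1)/(31+1) − 1 = 162·94/32 − 1
= 15228/32 − 1 ≈ 475.9 − 1 ≈ 474.9 → 475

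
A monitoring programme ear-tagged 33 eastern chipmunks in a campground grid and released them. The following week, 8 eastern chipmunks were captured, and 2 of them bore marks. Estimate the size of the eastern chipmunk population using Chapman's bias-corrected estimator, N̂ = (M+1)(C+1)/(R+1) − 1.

N = 101

N̂ = (33+1)(8+1)/(2+1) − 1 = 34·9/3 − 1
= 306/3 − 1 = 102 − 1 = 101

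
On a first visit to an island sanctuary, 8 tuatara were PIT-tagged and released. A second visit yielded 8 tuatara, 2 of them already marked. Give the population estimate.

The marked fraction in the recapture sample should equal the marked fraction in the population: 2/8 = 8/N.
N = (8 × 8) / 2 = 64 / 2 = 32

N = 32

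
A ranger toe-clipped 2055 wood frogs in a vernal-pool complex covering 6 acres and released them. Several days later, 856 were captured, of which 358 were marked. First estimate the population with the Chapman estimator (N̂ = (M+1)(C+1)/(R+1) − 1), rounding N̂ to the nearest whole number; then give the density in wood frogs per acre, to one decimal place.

N̂ = 2056·857/359 − 1 = 1761992/359 − 1 ≈ 4907.1 → 4907
Density = N̂ / area = 4907 / 6 ≈ 817.83 → 817.8 per acre

density ≈ 817.8 wood frogs per acre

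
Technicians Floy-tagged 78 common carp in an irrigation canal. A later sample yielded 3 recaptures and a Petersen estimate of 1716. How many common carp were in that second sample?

C = 66

From N = M·C/R: C = N·R / M = 1716·3 / 78 = 5148 / 78 = 66.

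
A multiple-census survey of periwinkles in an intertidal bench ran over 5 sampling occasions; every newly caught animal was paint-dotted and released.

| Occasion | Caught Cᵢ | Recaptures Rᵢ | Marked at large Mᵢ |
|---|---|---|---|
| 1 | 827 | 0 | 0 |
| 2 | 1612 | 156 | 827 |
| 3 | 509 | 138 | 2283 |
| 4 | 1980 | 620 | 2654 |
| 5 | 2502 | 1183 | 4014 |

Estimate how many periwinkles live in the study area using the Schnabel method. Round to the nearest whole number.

N ≈ 8485

Σ MᵢCᵢ = 0·827 + 827·1612 + 2283·509 + 2654·1980 + 4014·2502 = 0 + 1333124 + 1162047 + 5254920 + 10043028 = 17793119
Σ Rᵢ = 0 + 156 + 138 + 620 + 1183 = 2097
N̂ = 17793119 / 2097 ≈ 8485.0 → 8485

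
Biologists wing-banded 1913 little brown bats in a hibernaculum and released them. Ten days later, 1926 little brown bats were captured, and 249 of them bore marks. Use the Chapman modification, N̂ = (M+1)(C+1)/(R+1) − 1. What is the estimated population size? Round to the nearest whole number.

N̂ = (1913+1)(1926+1)/(249+1) − 1 = 1914·1927/250 − 1
= 3688278/250 − 1 ≈ 14753.1 − 1 ≈ 14752.1 → 14752

N ≈ 14,752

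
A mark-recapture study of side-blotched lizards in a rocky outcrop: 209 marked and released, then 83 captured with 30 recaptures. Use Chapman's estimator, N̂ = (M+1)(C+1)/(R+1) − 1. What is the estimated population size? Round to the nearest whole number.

N ≈ 568

N̂ = (209+1)(83+1)/(30+1) − 1 = 210·84/31 − 1
= 17640/31 − 1 ≈ 569.0 − 1 ≈ 568.0 → 568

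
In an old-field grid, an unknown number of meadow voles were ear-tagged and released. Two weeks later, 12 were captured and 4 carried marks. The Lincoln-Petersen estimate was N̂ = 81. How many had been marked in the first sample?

M = 27

From N = M·C/R: M = N·R / C = 81·4 / 12 = 324 / 12 = 27.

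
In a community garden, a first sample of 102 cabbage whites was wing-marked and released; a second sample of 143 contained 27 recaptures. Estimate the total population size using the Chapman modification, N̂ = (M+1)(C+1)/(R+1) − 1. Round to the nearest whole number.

N̂ = (102+1)(143+1)/(27+1) − 1 = 103·144/28 − 1
= 14832/28 − 1 ≈ 529.7 − 1 ≈ 528.7 → 529

N ≈ 529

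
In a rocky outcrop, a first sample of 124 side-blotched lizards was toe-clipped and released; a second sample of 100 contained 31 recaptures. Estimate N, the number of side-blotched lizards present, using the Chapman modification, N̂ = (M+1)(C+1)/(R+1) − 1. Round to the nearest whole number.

N̂ = (124+1)(100+1)/(31+1) − 1 = 125·101/32 − 1
= 12625/32 − 1 ≈ 394.5 − 1 ≈ 393.5 → 394

N ≈ 394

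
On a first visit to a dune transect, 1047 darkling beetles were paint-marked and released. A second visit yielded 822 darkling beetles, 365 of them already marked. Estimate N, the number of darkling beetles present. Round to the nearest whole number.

Lincoln-Petersen assumes M/N = R/C, so N = M·C / R.
N = (1047 × 822) / 365 = 860634 / 365 ≈ 2357.9 → 2358

N ≈ 2358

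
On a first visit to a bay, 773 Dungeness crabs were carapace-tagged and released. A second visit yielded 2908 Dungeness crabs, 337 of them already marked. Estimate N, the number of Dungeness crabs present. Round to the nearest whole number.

Lincoln-Petersen assumes M/N = R/C, so N = M·C / R.
N = (773 × 2908) / 337 = 2247884 / 337 ≈ 6670.3 → 6670

N ≈ 6670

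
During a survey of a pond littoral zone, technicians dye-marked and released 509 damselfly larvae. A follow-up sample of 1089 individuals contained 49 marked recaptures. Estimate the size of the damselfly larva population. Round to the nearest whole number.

N = (509 × 1089) / 49 = 554301 / 49 ≈ 11312.3 → 11312

N ≈ 11,312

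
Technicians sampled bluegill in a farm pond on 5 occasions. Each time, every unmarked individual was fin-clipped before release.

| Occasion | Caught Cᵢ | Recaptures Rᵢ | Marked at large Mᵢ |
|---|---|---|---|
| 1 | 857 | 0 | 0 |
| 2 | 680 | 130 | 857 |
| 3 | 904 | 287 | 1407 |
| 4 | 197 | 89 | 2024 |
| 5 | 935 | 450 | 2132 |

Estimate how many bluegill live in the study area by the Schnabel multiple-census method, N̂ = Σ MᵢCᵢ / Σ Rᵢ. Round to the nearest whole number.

N ≈ 4442

Σ MᵢCᵢ = 0·857 + 857·680 + 1407·904 + 2024·197 + 2132·935 = 0 + 582760 + 1271928 + 398728 + 1993420 = 4246836
Σ Rᵢ = 0 + 130 + 287 + 89 + 450 = 956
N̂ = 4246836 / 956 ≈ 4442.3 → 4442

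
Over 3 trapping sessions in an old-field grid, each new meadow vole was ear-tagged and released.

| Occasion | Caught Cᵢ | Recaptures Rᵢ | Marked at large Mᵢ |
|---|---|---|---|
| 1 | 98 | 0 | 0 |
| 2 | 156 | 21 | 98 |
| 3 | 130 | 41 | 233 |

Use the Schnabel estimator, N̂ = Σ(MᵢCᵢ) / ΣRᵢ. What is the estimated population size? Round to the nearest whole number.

Σ MᵢCᵢ = 0·98 + 98·156 + 233·130 = 0 + 15288 + 30290 = 45578
Σ Rᵢ = 0 + 21 + 41 = 62
N̂ = 45578 / 62 ≈ 735.1 → 735

N ≈ 735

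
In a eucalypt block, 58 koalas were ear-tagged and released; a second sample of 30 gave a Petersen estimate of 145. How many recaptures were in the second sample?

R = 12

From N = M·C/R: R = M·C / N = 58·30 / 145 = 1740 / 145 = 12.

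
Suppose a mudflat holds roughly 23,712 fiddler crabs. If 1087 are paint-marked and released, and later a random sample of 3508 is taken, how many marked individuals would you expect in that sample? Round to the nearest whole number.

expected recaptures ≈ 161

The marked fraction of the population is 1087/23712, so in a sample of 3508 expect C·(M/N) marked.
E[R] = 1087 × 3508 / 23712 = 3813196 / 23712 ≈ 160.8 → 161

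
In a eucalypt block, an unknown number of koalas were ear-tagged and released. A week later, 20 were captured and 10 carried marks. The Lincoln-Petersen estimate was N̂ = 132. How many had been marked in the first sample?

From N = M·C/R: M = N·R / C = 132·10 / 20 = 1320 / 20 = 66.

M = 66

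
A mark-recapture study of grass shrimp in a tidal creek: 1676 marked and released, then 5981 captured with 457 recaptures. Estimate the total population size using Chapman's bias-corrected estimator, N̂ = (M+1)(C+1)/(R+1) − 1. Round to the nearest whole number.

N ≈ 21,903

N̂ = (1676+1)(5981+1)/(457+1) − 1 = 1677·5982/458 − 1
= 10031814/458 − 1 ≈ 21903.5 − 1 ≈ 21902.5 → 21903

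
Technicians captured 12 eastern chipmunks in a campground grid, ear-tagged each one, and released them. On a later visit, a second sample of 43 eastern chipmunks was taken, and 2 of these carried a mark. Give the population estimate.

If marked individuals mix randomly, R/C ≈ M/N, giving N ≈ M·C/R.
N = (12 × 43) / 2 = 516 / 2 = 258

N = 258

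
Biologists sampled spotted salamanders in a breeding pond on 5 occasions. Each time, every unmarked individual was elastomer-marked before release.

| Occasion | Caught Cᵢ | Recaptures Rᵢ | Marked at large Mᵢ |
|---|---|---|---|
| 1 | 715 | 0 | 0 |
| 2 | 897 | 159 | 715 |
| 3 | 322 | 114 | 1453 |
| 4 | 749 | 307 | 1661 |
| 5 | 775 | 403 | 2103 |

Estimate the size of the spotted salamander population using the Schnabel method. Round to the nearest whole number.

N ≈ 4052

Σ MᵢCᵢ = 0·715 + 715·897 + 1453·322 + 1661·749 + 2103·775 = 0 + 641355 + 467866 + 1244089 + 1629825 = 3983135
Σ Rᵢ = 0 + 159 + 114 + 307 + 403 = 983
N̂ = 3983135 / 983 ≈ 4052.0 → 4052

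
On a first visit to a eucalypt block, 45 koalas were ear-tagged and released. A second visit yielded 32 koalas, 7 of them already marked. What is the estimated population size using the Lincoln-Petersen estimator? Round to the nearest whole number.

N ≈ 206

Lincoln-Petersen assumes M/N = R/C, so N = M·C / R.
N = (45 × 32) / 7 = 1440 / 7 ≈ 205.7 → 206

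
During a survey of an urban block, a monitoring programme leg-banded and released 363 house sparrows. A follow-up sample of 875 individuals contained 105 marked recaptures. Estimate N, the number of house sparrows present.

N = 3025

N = (363 × 875) / 105 = 317625 / 105 = 3025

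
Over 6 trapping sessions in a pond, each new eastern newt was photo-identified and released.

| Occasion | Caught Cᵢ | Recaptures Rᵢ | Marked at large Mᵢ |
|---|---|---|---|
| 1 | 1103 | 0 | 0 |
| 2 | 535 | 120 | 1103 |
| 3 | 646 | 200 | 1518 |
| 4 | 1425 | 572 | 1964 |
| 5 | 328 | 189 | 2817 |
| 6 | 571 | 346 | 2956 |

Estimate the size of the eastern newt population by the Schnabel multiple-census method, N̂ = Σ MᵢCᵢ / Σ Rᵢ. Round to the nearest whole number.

Σ MᵢCᵢ = 0·1103 + 1103·535 + 1518·646 + 1964·1425 + 2817·328 + 2956·571 = 0 + 590105 + 980628 + 2798700 + 923976 + 1687876 = 6981285
Σ Rᵢ = 0 + 120 + 200 + 572 + 189 + 346 = 1427
N̂ = 6981285 / 1427 ≈ 4892.3 → 4892

N ≈ 4892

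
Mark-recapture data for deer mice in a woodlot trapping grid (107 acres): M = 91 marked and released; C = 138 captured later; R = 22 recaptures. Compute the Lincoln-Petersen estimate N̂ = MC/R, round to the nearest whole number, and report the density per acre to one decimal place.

N̂ = 91·138/22 = 12558/22 ≈ 570.8 → 571
Density = N̂ / area = 571 / 107 ≈ 5.34 → 5.3 per acre

density ≈ 5.3 deer mice per acre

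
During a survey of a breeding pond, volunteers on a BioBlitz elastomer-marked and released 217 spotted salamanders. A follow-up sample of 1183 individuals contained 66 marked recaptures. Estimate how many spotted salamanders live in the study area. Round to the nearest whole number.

N ≈ 3890

N = (217 × 1183) / 66 = 256711 / 66 ≈ 3889.6 → 3890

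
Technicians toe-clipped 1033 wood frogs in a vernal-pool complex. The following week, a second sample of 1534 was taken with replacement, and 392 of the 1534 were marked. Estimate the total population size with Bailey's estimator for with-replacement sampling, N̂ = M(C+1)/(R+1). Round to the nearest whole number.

N ≈ 4035

N̂ = 1033·(1534+1)/(392+1) = 1033·1535/393 = 1585655/393 ≈ 4034.7 → 4035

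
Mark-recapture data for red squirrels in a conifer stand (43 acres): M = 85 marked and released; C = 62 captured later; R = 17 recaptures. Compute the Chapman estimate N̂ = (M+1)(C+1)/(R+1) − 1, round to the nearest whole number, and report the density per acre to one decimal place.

density ≈ 7.0 red squirrels per acre

N̂ = 86·63/18 − 1 = 5418/18 − 1 = 300
Density = N̂ / area = 300 / 43 ≈ 6.98 → 7.0 per acre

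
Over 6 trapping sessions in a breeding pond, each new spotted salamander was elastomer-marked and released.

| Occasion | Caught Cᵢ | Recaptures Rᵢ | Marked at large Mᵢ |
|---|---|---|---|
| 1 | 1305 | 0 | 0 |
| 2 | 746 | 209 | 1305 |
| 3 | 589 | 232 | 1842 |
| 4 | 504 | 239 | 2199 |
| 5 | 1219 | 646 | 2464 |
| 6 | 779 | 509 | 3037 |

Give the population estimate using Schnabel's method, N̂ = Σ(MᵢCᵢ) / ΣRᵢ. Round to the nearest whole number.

N ≈ 4652

Σ MᵢCᵢ = 0·1305 + 1305·746 + 1842·589 + 2199·504 + 2464·1219 + 3037·779 = 0 + 973530 + 1084938 + 1108296 + 3003616 + 2365823 = 8536203
Σ Rᵢ = 0 + 209 + 232 + 239 + 646 + 509 = 1835
N̂ = 8536203 / 1835 ≈ 4651.9 → 4652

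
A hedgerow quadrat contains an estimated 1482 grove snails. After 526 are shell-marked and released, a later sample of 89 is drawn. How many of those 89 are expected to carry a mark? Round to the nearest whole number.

The marked fraction of the population is 526/1482, so in a sample of 89 expect C·(M/N) marked.
E[R] = 526 × 89 / 1482 = 46814 / 1482 ≈ 31.6 → 32

expected recaptures ≈ 32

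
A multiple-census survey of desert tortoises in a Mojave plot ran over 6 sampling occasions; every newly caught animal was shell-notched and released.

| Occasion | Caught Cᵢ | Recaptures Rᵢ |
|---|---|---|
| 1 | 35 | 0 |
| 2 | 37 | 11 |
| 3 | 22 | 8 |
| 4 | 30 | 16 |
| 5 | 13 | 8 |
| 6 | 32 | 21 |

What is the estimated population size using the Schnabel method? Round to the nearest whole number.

Marked at large before each occasion: Mᵢ = Σⱼ<ᵢ (Cⱼ − Rⱼ) → M1=0, M2=35, M3=61, M4=75, M5=89, M6=94
Σ MᵢCᵢ = 0·35 + 35·37 + 61·22 + 75·30 + 89·13 + 94·32 = 0 + 1295 + 1342 + 2250 + 1157 + 3008 = 9052
Σ Rᵢ = 0 + 11 + 8 + 16 + 8 + 21 = 64
N̂ = 9052 / 64 ≈ 141.4 → 141

N ≈ 141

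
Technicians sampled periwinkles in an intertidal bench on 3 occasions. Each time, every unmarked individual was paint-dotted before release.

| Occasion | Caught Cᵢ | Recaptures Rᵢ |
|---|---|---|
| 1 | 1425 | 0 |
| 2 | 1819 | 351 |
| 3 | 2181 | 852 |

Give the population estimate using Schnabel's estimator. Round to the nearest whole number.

N ≈ 7400

Marked at large before each occasion: Mᵢ = Σⱼ<ᵢ (Cⱼ − Rⱼ) → M1=0, M2=1425, M3=2893
Σ MᵢCᵢ = 0·1425 + 1425·1819 + 2893·2181 = 0 + 2592075 + 6309633 = 8901708
Σ Rᵢ = 0 + 351 + 852 = 1203
N̂ = 8901708 / 1203 ≈ 7399.6 → 7400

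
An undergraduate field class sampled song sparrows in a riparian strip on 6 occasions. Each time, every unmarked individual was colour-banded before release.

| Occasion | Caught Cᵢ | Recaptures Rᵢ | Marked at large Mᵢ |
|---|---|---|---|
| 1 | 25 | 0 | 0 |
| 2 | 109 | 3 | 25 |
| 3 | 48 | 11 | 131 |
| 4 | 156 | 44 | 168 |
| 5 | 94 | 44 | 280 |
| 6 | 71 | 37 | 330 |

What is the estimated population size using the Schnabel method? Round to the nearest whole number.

N ≈ 611

Σ MᵢCᵢ = 0·25 + 25·109 + 131·48 + 168·156 + 280·94 + 330·71 = 0 + 2725 + 6288 + 26208 + 26320 + 23430 = 84971
Σ Rᵢ = 0 + 3 + 11 + 44 + 44 + 37 = 139
N̂ = 84971 / 139 ≈ 611.3 → 611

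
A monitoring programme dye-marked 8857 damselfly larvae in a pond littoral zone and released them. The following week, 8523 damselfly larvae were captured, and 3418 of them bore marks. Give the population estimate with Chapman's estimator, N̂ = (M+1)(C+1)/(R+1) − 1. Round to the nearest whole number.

N ≈ 22,083

N̂ = (8857+1)(8523+1)/(3418+1) − 1 = 8858·8524/3419 − 1
= 75505592/3419 − 1 ≈ 22084.1 − 1 ≈ 22083.1 → 22083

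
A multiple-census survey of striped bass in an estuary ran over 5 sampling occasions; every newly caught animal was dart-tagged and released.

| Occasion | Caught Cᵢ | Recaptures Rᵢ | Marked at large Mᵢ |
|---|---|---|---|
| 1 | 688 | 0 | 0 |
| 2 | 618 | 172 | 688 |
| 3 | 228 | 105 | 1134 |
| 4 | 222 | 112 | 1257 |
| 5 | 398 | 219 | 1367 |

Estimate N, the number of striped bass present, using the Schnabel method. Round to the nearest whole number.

Σ MᵢCᵢ = 0·688 + 688·618 + 1134·228 + 1257·222 + 1367·398 = 0 + 425184 + 258552 + 279054 + 544066 = 1506856
Σ Rᵢ = 0 + 172 + 105 + 112 + 219 = 608
N̂ = 1506856 / 608 ≈ 2478.4 → 2478

N ≈ 2478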